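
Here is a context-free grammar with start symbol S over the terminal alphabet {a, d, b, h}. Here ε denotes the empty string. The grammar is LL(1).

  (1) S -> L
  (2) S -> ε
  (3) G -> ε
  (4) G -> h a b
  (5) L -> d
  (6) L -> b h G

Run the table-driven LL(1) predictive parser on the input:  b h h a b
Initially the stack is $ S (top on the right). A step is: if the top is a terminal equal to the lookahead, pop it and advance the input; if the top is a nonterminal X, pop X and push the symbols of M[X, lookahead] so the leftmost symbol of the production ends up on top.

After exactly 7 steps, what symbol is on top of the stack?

b

step 1: stack=$ S  input=b h h a b $  — expand S -> L
step 2: stack=$ L  input=b h h a b $  — expand L -> b h G
step 3: stack=$ G h b  input=b h h a b $  — match b
step 4: stack=$ G h  input=h h a b $  — match h
step 5: stack=$ G  input=h a b $  — expand G -> h a b
step 6: stack=$ b a h  input=h a b $  — match h
step 7: stack=$ b a  input=a b $  — match a
Stack after step 7: $ b (top = b).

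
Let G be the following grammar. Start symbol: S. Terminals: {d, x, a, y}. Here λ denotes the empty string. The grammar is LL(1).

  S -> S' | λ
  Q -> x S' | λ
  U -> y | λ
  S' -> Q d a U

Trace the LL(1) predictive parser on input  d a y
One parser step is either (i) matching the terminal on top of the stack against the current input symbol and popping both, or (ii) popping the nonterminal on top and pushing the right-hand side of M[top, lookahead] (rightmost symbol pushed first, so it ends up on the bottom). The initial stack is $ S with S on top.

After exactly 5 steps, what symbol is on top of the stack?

step 1: stack=$ S  input=d a y $  — expand S -> S'
step 2: stack=$ S'  input=d a y $  — expand S' -> Q d a U
step 3: stack=$ U a d Q  input=d a y $  — expand Q -> λ
step 4: stack=$ U a d  input=d a y $  — match d
step 5: stack=$ U a  input=a y $  — match a
Stack after step 5: $ U (top = U).

U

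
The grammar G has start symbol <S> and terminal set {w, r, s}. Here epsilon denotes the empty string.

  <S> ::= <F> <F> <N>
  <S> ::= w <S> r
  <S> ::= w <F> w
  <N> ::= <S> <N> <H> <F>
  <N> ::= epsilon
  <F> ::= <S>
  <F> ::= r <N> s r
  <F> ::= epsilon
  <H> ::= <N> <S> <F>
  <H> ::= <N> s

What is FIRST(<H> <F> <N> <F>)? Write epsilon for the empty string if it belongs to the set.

FIRST(<S>) = {epsilon, r, s, w}  (via <F> <F> <N>)
FIRST(<F>) = {epsilon, r, s, w}  (via <S>)
FIRST(<N>) = {epsilon, r, s, w}  (via <S> <N> <H> <F>)
FIRST(<H>) = {epsilon, r, s, w}  (via <N> <S> <F>, <N> s)
FIRST(<H> <F> <N> <F>): take FIRST of each symbol in turn, carrying on past any symbol whose FIRST contains epsilon; result {epsilon, r, s, w}.

{epsilon, r, s, w}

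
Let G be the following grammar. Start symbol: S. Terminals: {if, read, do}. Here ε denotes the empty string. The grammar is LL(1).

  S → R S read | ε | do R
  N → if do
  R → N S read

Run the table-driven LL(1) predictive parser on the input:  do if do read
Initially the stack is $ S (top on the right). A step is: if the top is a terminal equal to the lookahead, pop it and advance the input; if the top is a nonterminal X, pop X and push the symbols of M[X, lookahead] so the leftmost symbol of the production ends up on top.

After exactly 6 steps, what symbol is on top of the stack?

step 1: stack=$ S  input=do if do read $  — expand S → do R
step 2: stack=$ R do  input=do if do read $  — match do
step 3: stack=$ R  input=if do read $  — expand R → N S read
step 4: stack=$ read S N  input=if do read $  — expand N → if do
step 5: stack=$ read S do if  input=if do read $  — match if
step 6: stack=$ read S do  input=do read $  — match do
Stack after step 6: $ read S (top = S).

S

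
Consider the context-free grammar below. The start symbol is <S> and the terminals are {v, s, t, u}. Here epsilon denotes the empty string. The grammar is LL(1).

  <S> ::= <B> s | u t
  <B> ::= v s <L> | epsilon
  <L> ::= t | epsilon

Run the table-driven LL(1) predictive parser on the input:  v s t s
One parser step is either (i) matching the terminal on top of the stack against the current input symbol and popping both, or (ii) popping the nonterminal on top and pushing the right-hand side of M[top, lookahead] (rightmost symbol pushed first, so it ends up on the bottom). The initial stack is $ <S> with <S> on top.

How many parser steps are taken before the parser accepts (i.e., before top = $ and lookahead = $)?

7

step 1: stack=$ <S>  input=v s t s $  — expand <S> ::= <B> s
step 2: stack=$ s <B>  input=v s t s $  — expand <B> ::= v s <L>
step 3: stack=$ s <L> s v  input=v s t s $  — match v
step 4: stack=$ s <L> s  input=s t s $  — match s
step 5: stack=$ s <L>  input=t s $  — expand <L> ::= t
step 6: stack=$ s t  input=t s $  — match t
step 7: stack=$ s  input=s $  — match s
Accept reached after 7 steps.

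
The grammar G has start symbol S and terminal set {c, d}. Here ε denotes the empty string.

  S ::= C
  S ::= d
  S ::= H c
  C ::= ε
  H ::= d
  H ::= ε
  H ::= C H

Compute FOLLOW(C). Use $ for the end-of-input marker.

{$, c, d}

FIRST(C) = {ε}
FIRST(H) = {ε, d}  (via C H)
FIRST(S) = {ε, c, d}  (via C, H c)
FOLLOW(S) includes $ since S is the start symbol.
FOLLOW(S): S appears on no right-hand side. Thus FOLLOW(S) = {$}.
FOLLOW(H): in S::=H c, H is followed by c with FIRST {c}; in H::=C H, the suffix after H is empty (adds nothing new). Thus FOLLOW(H) = {c}.
FOLLOW(C): in S::=C, the suffix after C is empty, so FOLLOW(C) ⊇ FOLLOW(S) = {$}; in H::=C H, C is followed by H with FIRST {ε, d}; in H::=C H, the suffix after C is nullable, so FOLLOW(C) ⊇ FOLLOW(H) = {c}. Thus FOLLOW(C) = {$, c, d}.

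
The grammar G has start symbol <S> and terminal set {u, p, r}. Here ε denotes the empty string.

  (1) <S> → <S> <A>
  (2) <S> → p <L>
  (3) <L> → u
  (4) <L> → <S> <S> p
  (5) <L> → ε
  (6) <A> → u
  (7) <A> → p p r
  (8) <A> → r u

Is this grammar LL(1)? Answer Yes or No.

FIRST(<S>) = {p}
FIRST(<L>) = {ε, p, u}
FIRST(<A>) = {p, r, u}
FOLLOW(<S>) = {$, p, r, u}
FOLLOW(<L>) = {$, p, r, u}
FOLLOW(<A>) = {$, p, r, u}
Cell M[<L>, p] receives both <L> → <S> <S> p and <L> → ε — the grammar is not LL(1).

No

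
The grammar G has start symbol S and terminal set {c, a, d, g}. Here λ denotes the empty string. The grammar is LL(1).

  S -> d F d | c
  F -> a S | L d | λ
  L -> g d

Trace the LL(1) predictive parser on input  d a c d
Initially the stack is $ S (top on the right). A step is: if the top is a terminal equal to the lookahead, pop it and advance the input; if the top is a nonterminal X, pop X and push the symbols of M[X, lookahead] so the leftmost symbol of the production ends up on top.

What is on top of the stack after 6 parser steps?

     Stack    Input      Action
  1  $ S      d a c d $  expand S -> d F d
  2  $ d F d  d a c d $  match d
  3  $ d F    a c d $    expand F -> a S
  4  $ d S a  a c d $    match a
  5  $ d S    c d $      expand S -> c
  6  $ d c    c d $      match c
Stack after step 6: $ d (top = d).

d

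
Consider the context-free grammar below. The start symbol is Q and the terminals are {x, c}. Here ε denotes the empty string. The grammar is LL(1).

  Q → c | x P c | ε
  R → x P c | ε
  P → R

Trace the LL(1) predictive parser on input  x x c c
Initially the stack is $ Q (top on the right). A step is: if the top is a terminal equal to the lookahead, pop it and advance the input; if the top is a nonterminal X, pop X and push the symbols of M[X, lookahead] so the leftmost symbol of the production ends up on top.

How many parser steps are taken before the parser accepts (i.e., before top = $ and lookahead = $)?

     Stack      Input      Action
  1  $ Q        x x c c $  expand Q → x P c
  2  $ c P x    x x c c $  match x
  3  $ c P      x c c $    expand P → R
  4  $ c R      x c c $    expand R → x P c
  5  $ c c P x  x c c $    match x
  6  $ c c P    c c $      expand P → R
  7  $ c c R    c c $      expand R → ε
  8  $ c c      c c $      match c
  9  $ c        c $        match c
Accept reached after 9 steps.

9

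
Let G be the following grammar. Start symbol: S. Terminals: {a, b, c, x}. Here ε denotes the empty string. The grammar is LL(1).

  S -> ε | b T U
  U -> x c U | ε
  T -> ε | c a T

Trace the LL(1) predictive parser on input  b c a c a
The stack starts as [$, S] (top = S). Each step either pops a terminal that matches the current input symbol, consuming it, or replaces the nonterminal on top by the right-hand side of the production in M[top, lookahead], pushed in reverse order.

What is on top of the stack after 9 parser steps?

step 1: stack=$ S  input=b c a c a $  — expand S -> b T U
step 2: stack=$ U T b  input=b c a c a $  — match b
step 3: stack=$ U T  input=c a c a $  — expand T -> c a T
step 4: stack=$ U T a c  input=c a c a $  — match c
step 5: stack=$ U T a  input=a c a $  — match a
step 6: stack=$ U T  input=c a $  — expand T -> c a T
step 7: stack=$ U T a c  input=c a $  — match c
step 8: stack=$ U T a  input=a $  — match a
step 9: stack=$ U T  input=$  — expand T -> ε
Stack after step 9: $ U (top = U).

U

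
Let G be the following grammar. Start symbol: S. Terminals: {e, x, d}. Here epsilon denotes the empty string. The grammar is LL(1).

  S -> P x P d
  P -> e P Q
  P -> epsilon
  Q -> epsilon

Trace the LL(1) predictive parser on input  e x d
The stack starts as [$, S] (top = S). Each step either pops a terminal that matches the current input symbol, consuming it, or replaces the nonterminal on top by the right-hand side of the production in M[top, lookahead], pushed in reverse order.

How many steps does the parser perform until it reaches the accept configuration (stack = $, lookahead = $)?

8

     Stack          Input    Action
  1  $ S            e x d $  expand S -> P x P d
  2  $ d P x P      e x d $  expand P -> e P Q
  3  $ d P x Q P e  e x d $  match e
  4  $ d P x Q P    x d $    expand P -> epsilon
  5  $ d P x Q      x d $    expand Q -> epsilon
  6  $ d P x        x d $    match x
  7  $ d P          d $      expand P -> epsilon
  8  $ d            d $      match d
Accept reached after 8 steps.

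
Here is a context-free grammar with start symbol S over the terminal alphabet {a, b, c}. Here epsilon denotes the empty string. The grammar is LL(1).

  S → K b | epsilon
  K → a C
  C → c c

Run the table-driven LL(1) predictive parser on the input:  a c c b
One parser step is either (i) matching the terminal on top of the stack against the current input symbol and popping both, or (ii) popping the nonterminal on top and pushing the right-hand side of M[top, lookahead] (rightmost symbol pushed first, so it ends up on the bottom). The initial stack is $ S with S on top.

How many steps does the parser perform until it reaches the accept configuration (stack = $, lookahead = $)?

step 1: stack=$ S  input=a c c b $  — expand S → K b
step 2: stack=$ b K  input=a c c b $  — expand K → a C
step 3: stack=$ b C a  input=a c c b $  — match a
step 4: stack=$ b C  input=c c b $  — expand C → c c
step 5: stack=$ b c c  input=c c b $  — match c
step 6: stack=$ b c  input=c b $  — match c
step 7: stack=$ b  input=b $  — match b
Accept reached after 7 steps.

7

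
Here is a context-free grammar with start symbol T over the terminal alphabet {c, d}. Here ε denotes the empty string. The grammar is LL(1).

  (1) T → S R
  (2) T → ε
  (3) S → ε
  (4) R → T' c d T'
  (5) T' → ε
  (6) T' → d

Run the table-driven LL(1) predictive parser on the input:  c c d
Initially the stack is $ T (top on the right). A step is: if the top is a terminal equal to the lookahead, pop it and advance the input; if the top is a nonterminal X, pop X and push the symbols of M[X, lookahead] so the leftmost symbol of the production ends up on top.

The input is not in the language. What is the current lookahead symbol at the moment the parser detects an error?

c

step 1: stack=$ T  input=c c d $  — expand T → S R
step 2: stack=$ R S  input=c c d $  — expand S → ε
step 3: stack=$ R  input=c c d $  — expand R → T' c d T'
step 4: stack=$ T' d c T'  input=c c d $  — expand T' → ε
step 5: stack=$ T' d c  input=c c d $  — match c
step 6: stack=$ T' d  input=c d $  — error: top is terminal d but lookahead is c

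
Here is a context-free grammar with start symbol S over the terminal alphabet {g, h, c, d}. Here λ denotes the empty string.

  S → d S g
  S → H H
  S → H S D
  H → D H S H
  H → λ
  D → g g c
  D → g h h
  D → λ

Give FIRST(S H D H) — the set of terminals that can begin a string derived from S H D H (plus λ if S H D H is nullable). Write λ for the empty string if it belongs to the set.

{λ, d, g}

FIRST(D) = {λ, g}
FIRST(S) = {λ, d, g}  (via H H, H S D)
FIRST(H) = {λ, d, g}  (via D H S H)
FIRST(S H D H): take FIRST of each symbol in turn, carrying on past any symbol whose FIRST contains λ; result {λ, d, g}.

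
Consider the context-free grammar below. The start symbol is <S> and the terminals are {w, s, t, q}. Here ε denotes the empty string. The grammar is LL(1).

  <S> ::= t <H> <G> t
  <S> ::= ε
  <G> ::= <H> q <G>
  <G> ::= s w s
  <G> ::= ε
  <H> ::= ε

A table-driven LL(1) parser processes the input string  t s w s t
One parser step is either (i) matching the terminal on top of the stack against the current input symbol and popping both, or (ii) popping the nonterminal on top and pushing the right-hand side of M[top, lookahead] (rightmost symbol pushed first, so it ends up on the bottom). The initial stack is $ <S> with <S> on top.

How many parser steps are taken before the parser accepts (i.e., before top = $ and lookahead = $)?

     Stack          Input        Action
  1  $ <S>          t s w s t $  expand <S> ::= t <H> <G> t
  2  $ t <G> <H> t  t s w s t $  match t
  3  $ t <G> <H>    s w s t $    expand <H> ::= ε
  4  $ t <G>        s w s t $    expand <G> ::= s w s
  5  $ t s w s      s w s t $    match s
  6  $ t s w        w s t $      match w
  7  $ t s          s t $        match s
  8  $ t            t $          match t
Accept reached after 8 steps.

8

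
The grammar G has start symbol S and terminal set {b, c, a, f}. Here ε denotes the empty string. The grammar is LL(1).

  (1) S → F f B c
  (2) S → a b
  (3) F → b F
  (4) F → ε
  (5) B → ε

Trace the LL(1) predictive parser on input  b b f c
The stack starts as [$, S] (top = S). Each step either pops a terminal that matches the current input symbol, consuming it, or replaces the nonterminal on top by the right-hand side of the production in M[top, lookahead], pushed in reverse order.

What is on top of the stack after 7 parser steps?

B

     Stack        Input      Action
  1  $ S          b b f c $  expand S → F f B c
  2  $ c B f F    b b f c $  expand F → b F
  3  $ c B f F b  b b f c $  match b
  4  $ c B f F    b f c $    expand F → b F
  5  $ c B f F b  b f c $    match b
  6  $ c B f F    f c $      expand F → ε
  7  $ c B f      f c $      match f
Stack after step 7: $ c B (top = B).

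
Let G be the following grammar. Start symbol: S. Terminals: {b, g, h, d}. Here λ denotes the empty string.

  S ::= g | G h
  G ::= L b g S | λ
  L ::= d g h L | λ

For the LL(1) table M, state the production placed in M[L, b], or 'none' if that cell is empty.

FIRST(L): from L::=d g h L we get {d}; from L::=λ we get {λ}. So FIRST(L) = {λ, d}.
FIRST(G): from G::=L b g S we get {b, d}; from G::=λ we get {λ}. So FIRST(G) = {λ, b, d}.
FIRST(S): from S::=g we get {g}; from S::=G h we get {b, d, h}. So FIRST(S) = {b, d, g, h}.
FOLLOW(S) includes $ since S is the start symbol.
FOLLOW(L): in G::=L b g S, L is followed by b g S with FIRST {b}; in L::=d g h L, the suffix after L is empty (adds nothing new). Thus FOLLOW(L) = {b}.
For L ::= d g h L: FIRST(d g h L) = {d}, so it goes in M[L, t] for t ∈ {d}.
For L ::= λ: FIRST(λ) = {λ}, so it goes in M[L, t] for t ∈ {}; since λ ∈ FIRST, also for every t ∈ FOLLOW(L) = {b}.

L ::= λ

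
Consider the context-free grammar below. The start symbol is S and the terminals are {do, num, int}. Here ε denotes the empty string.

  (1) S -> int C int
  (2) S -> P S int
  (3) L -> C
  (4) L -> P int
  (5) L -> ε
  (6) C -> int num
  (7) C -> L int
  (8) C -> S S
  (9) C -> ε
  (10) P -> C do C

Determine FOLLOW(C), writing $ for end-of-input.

FIRST(S) = {do, int}  (via P S int)
FIRST(L) = {ε, do, int}  (via C, P int)
FIRST(C) = {ε, do, int}  (via L int, S S)
FIRST(P) = {do, int}  (via C do C)
FOLLOW(S) includes $ since S is the start symbol.
FOLLOW(L): in C->L int, L is followed by int with FIRST {int}. Thus FOLLOW(L) = {int}.
FOLLOW(P): in S->P S int, P is followed by S int with FIRST {do, int}; in L->P int, P is followed by int with FIRST {int}. Thus FOLLOW(P) = {do, int}.
FOLLOW(C): in S->int C int, C is followed by int with FIRST {int}; in L->C, the suffix after C is empty, so FOLLOW(C) ⊇ FOLLOW(L) = {int}; in P->C do C (occurrence 1), C is followed by do C with FIRST {do}; in P->C do C (occurrence 2), the suffix after C is empty, so FOLLOW(C) ⊇ FOLLOW(P) = {do, int}. Thus FOLLOW(C) = {do, int}.
FOLLOW(S): in S->P S int, S is followed by int with FIRST {int}; in C->S S (occurrence 1), S is followed by S with FIRST {do, int}; in C->S S (occurrence 2), the suffix after S is empty, so FOLLOW(S) ⊇ FOLLOW(C) = {do, int}. Thus FOLLOW(S) = {$, do, int}.

{do, int}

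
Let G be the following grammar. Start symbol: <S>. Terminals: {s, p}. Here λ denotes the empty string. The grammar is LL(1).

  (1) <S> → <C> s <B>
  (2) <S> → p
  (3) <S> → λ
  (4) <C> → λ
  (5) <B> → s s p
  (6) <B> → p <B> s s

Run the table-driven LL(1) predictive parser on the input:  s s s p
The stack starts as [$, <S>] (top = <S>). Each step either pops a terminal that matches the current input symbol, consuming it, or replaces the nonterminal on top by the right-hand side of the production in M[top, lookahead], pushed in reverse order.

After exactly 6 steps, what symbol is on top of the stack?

p

     Stack        Input      Action
  1  $ <S>        s s s p $  expand <S> → <C> s <B>
  2  $ <B> s <C>  s s s p $  expand <C> → λ
  3  $ <B> s      s s s p $  match s
  4  $ <B>        s s p $    expand <B> → s s p
  5  $ p s s      s s p $    match s
  6  $ p s        s p $      match s
Stack after step 6: $ p (top = p).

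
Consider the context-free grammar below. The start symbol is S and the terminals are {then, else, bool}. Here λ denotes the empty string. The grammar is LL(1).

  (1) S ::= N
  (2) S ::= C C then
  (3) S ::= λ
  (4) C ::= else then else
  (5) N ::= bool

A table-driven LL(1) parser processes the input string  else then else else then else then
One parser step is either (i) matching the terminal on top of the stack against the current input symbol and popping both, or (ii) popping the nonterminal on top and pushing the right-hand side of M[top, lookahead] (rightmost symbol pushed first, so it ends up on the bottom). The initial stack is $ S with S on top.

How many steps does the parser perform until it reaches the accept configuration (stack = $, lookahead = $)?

10

step 1: stack=$ S  input=else then else else then else then $  — expand S ::= C C then
step 2: stack=$ then C C  input=else then else else then else then $  — expand C ::= else then else
step 3: stack=$ then C else then else  input=else then else else then else then $  — match else
step 4: stack=$ then C else then  input=then else else then else then $  — match then
step 5: stack=$ then C else  input=else else then else then $  — match else
step 6: stack=$ then C  input=else then else then $  — expand C ::= else then else
step 7: stack=$ then else then else  input=else then else then $  — match else
step 8: stack=$ then else then  input=then else then $  — match then
step 9: stack=$ then else  input=else then $  — match else
step 10: stack=$ then  input=then $  — match then
Accept reached after 10 steps.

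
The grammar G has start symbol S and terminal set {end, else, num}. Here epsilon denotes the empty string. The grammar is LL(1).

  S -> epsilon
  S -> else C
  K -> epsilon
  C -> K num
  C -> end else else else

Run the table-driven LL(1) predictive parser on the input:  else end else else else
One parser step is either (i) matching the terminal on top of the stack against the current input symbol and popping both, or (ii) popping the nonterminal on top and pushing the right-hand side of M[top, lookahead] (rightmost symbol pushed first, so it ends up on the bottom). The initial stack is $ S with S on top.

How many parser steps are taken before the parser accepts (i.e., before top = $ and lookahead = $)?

7

     Stack                 Input                      Action
  1  $ S                   else end else else else $  expand S -> else C
  2  $ C else              else end else else else $  match else
  3  $ C                   end else else else $       expand C -> end else else else
  4  $ else else else end  end else else else $       match end
  5  $ else else else      else else else $           match else
  6  $ else else           else else $                match else
  7  $ else                else $                     match else
Accept reached after 7 steps.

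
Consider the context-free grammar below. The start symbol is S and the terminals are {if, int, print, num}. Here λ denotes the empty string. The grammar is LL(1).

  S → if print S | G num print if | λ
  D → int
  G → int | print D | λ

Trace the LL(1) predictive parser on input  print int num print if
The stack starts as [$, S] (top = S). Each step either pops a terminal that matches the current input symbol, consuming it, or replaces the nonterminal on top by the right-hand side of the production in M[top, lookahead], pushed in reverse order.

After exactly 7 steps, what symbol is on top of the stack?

if

step 1: stack=$ S  input=print int num print if $  — expand S → G num print if
step 2: stack=$ if print num G  input=print int num print if $  — expand G → print D
step 3: stack=$ if print num D print  input=print int num print if $  — match print
step 4: stack=$ if print num D  input=int num print if $  — expand D → int
step 5: stack=$ if print num int  input=int num print if $  — match int
step 6: stack=$ if print num  input=num print if $  — match num
step 7: stack=$ if print  input=print if $  — match print
Stack after step 7: $ if (top = if).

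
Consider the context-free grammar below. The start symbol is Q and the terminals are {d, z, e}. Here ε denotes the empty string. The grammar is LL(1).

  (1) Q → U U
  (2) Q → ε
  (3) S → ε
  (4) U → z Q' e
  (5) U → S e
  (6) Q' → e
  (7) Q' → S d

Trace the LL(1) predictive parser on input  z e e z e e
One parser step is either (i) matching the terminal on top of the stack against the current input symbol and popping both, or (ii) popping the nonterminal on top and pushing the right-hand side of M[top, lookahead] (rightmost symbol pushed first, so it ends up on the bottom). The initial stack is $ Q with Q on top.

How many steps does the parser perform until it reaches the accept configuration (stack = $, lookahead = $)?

11

step 1: stack=$ Q  input=z e e z e e $  — expand Q → U U
step 2: stack=$ U U  input=z e e z e e $  — expand U → z Q' e
step 3: stack=$ U e Q' z  input=z e e z e e $  — match z
step 4: stack=$ U e Q'  input=e e z e e $  — expand Q' → e
step 5: stack=$ U e e  input=e e z e e $  — match e
step 6: stack=$ U e  input=e z e e $  — match e
step 7: stack=$ U  input=z e e $  — expand U → z Q' e
step 8: stack=$ e Q' z  input=z e e $  — match z
step 9: stack=$ e Q'  input=e e $  — expand Q' → e
step 10: stack=$ e e  input=e e $  — match e
step 11: stack=$ e  input=e $  — match e
Accept reached after 11 steps.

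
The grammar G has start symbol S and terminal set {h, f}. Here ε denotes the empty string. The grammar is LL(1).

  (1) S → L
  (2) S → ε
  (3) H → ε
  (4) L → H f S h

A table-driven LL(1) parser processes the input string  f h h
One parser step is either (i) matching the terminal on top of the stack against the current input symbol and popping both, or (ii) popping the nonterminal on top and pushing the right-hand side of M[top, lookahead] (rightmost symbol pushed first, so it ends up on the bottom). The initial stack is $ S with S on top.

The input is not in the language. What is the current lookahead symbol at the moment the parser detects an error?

h

     Stack      Input    Action
  1  $ S        f h h $  expand S → L
  2  $ L        f h h $  expand L → H f S h
  3  $ h S f H  f h h $  expand H → ε
  4  $ h S f    f h h $  match f
  5  $ h S      h h $    expand S → ε
  6  $ h        h h $    match h
  7  $          h $      error: stack empty but input remains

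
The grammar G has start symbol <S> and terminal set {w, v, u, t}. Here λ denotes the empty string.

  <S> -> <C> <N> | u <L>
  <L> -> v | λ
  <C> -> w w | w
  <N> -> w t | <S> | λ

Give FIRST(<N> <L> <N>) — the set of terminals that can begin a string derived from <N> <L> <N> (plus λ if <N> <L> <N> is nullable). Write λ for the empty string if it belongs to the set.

{λ, u, v, w}

FIRST(<L>) = {λ, v}
FIRST(<C>) = {w}
FIRST(<S>) = {u, w}  (via <C> <N>)
FIRST(<N>) = {λ, u, w}  (via <S>)
FIRST(<N> <L> <N>): take FIRST of each symbol in turn, carrying on past any symbol whose FIRST contains λ; result {λ, u, v, w}.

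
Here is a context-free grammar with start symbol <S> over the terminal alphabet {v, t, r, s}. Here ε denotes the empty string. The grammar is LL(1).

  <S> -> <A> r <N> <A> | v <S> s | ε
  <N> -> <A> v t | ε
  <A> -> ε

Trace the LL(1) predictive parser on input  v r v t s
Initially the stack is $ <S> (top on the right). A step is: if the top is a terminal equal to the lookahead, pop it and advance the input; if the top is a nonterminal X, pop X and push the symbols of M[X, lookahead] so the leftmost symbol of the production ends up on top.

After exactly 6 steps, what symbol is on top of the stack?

     Stack              Input        Action
  1  $ <S>              v r v t s $  expand <S> -> v <S> s
  2  $ s <S> v          v r v t s $  match v
  3  $ s <S>            r v t s $    expand <S> -> <A> r <N> <A>
  4  $ s <A> <N> r <A>  r v t s $    expand <A> -> ε
  5  $ s <A> <N> r      r v t s $    match r
  6  $ s <A> <N>        v t s $      expand <N> -> <A> v t
Stack after step 6: $ s <A> t v <A> (top = <A>).

<A>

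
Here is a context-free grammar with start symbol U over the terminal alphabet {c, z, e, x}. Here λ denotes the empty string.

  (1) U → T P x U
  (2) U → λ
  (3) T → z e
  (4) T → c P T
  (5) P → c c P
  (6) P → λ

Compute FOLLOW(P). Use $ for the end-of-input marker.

{c, x, z}

FIRST(T) = {c, z}
FIRST(P) = {λ, c}
FIRST(U) = {λ, c, z}  (via T P x U)
FOLLOW(U) includes $ since U is the start symbol.
FOLLOW(U): in U→T P x U, the suffix after U is empty (adds nothing new). Thus FOLLOW(U) = {$}.
FOLLOW(T): in U→T P x U, T is followed by P x U with FIRST {c, x}; in T→c P T, the suffix after T is empty (adds nothing new). Thus FOLLOW(T) = {c, x}.
FOLLOW(P): in U→T P x U, P is followed by x U with FIRST {x}; in T→c P T, P is followed by T with FIRST {c, z}; in P→c c P, the suffix after P is empty (adds nothing new). Thus FOLLOW(P) = {c, x, z}.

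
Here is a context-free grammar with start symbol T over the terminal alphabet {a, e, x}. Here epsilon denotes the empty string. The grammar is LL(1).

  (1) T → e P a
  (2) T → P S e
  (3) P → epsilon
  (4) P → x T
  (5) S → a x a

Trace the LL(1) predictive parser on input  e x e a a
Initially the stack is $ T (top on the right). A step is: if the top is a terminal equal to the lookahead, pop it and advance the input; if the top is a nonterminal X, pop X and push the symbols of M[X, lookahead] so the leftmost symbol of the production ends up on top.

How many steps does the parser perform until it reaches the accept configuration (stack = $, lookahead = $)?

step 1: stack=$ T  input=e x e a a $  — expand T → e P a
step 2: stack=$ a P e  input=e x e a a $  — match e
step 3: stack=$ a P  input=x e a a $  — expand P → x T
step 4: stack=$ a T x  input=x e a a $  — match x
step 5: stack=$ a T  input=e a a $  — expand T → e P a
step 6: stack=$ a a P e  input=e a a $  — match e
step 7: stack=$ a a P  input=a a $  — expand P → epsilon
step 8: stack=$ a a  input=a a $  — match a
step 9: stack=$ a  input=a $  — match a
Accept reached after 9 steps.

9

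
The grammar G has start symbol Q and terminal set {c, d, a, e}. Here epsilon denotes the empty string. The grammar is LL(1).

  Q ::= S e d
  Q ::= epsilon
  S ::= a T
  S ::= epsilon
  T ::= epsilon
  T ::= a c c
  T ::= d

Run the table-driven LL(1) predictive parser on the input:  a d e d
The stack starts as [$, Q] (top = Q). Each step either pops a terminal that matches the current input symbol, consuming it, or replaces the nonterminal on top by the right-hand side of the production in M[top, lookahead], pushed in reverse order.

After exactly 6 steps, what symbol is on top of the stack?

step 1: stack=$ Q  input=a d e d $  — expand Q ::= S e d
step 2: stack=$ d e S  input=a d e d $  — expand S ::= a T
step 3: stack=$ d e T a  input=a d e d $  — match a
step 4: stack=$ d e T  input=d e d $  — expand T ::= d
step 5: stack=$ d e d  input=d e d $  — match d
step 6: stack=$ d e  input=e d $  — match e
Stack after step 6: $ d (top = d).

d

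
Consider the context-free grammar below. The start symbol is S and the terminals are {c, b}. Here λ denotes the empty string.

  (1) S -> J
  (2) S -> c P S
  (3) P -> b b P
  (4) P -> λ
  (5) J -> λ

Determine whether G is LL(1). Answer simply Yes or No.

FIRST(S) = {λ, c}
FIRST(P) = {λ, b}
FIRST(J) = {λ}
FOLLOW(S) = {$}
FOLLOW(P) = {$, c}
FOLLOW(J) = {$}
Each cell of M receives at most one production.

Yes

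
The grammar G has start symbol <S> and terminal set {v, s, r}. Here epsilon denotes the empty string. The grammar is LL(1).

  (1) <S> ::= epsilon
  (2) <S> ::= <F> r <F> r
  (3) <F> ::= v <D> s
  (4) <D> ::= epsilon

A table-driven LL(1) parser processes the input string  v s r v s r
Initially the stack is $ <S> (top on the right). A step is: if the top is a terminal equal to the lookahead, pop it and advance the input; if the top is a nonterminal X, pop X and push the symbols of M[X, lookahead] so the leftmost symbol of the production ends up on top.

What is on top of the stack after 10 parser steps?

r

      Stack              Input          Action
   1  $ <S>              v s r v s r $  expand <S> ::= <F> r <F> r
   2  $ r <F> r <F>      v s r v s r $  expand <F> ::= v <D> s
   3  $ r <F> r s <D> v  v s r v s r $  match v
   4  $ r <F> r s <D>    s r v s r $    expand <D> ::= epsilon
   5  $ r <F> r s        s r v s r $    match s
   6  $ r <F> r          r v s r $      match r
   7  $ r <F>            v s r $        expand <F> ::= v <D> s
   8  $ r s <D> v        v s r $        match v
   9  $ r s <D>          s r $          expand <D> ::= epsilon
  10  $ r s              s r $          match s
Stack after step 10: $ r (top = r).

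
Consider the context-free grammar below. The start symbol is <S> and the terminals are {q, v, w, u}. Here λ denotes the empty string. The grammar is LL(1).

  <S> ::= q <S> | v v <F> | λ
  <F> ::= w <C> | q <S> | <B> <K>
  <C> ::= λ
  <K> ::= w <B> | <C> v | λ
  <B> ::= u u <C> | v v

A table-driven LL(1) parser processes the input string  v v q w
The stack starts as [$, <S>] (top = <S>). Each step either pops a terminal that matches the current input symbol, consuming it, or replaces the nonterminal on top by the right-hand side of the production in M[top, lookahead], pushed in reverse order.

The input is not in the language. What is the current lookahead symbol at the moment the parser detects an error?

     Stack      Input      Action
  1  $ <S>      v v q w $  expand <S> ::= v v <F>
  2  $ <F> v v  v v q w $  match v
  3  $ <F> v    v q w $    match v
  4  $ <F>      q w $      expand <F> ::= q <S>
  5  $ <S> q    q w $      match q
  6  $ <S>      w $        error: M[<S>, w] is empty

w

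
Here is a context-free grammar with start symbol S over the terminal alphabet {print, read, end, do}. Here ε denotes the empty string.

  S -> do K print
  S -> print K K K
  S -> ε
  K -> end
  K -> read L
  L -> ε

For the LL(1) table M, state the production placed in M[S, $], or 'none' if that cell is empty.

FIRST(S) = {ε, do, print}
FIRST(K) = {end, read}
FIRST(L) = {ε}
FOLLOW(S) includes $ since S is the start symbol.
FOLLOW(S): S appears on no right-hand side. Thus FOLLOW(S) = {$}.
For S -> do K print: FIRST(do K print) = {do}, so it goes in M[S, t] for t ∈ {do}.
For S -> print K K K: FIRST(print K K K) = {print}, so it goes in M[S, t] for t ∈ {print}.
For S -> ε: FIRST(ε) = {ε}, so it goes in M[S, t] for t ∈ {}; since ε ∈ FIRST, also for every t ∈ FOLLOW(S) = {$}.

S -> ε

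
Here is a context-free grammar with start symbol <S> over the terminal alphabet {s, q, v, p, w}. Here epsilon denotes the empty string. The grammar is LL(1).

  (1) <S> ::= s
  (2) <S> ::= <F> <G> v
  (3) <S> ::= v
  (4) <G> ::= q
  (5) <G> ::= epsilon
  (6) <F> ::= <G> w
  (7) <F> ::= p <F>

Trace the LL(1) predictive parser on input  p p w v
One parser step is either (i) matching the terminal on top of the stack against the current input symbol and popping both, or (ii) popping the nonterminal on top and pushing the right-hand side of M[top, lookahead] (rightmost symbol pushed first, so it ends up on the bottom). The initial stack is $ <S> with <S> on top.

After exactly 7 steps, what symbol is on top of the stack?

w

     Stack          Input      Action
  1  $ <S>          p p w v $  expand <S> ::= <F> <G> v
  2  $ v <G> <F>    p p w v $  expand <F> ::= p <F>
  3  $ v <G> <F> p  p p w v $  match p
  4  $ v <G> <F>    p w v $    expand <F> ::= p <F>
  5  $ v <G> <F> p  p w v $    match p
  6  $ v <G> <F>    w v $      expand <F> ::= <G> w
  7  $ v <G> w <G>  w v $      expand <G> ::= epsilon
Stack after step 7: $ v <G> w (top = w).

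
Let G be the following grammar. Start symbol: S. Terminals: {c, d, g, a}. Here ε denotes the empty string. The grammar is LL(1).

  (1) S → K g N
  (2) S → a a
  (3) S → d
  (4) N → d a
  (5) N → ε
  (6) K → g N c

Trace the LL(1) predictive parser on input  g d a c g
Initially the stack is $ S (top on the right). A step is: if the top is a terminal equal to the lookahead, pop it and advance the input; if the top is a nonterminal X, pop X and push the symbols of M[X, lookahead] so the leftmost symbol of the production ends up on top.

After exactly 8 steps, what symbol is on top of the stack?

step 1: stack=$ S  input=g d a c g $  — expand S → K g N
step 2: stack=$ N g K  input=g d a c g $  — expand K → g N c
step 3: stack=$ N g c N g  input=g d a c g $  — match g
step 4: stack=$ N g c N  input=d a c g $  — expand N → d a
step 5: stack=$ N g c a d  input=d a c g $  — match d
step 6: stack=$ N g c a  input=a c g $  — match a
step 7: stack=$ N g c  input=c g $  — match c
step 8: stack=$ N g  input=g $  — match g
Stack after step 8: $ N (top = N).

N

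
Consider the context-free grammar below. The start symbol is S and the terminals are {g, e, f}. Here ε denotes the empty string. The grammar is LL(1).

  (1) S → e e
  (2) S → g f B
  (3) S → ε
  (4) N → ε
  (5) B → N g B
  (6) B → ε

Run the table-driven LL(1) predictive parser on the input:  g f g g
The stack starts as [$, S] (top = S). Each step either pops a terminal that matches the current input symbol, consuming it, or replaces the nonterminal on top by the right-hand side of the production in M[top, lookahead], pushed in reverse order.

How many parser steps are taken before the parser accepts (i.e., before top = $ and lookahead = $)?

step 1: stack=$ S  input=g f g g $  — expand S → g f B
step 2: stack=$ B f g  input=g f g g $  — match g
step 3: stack=$ B f  input=f g g $  — match f
step 4: stack=$ B  input=g g $  — expand B → N g B
step 5: stack=$ B g N  input=g g $  — expand N → ε
step 6: stack=$ B g  input=g g $  — match g
step 7: stack=$ B  input=g $  — expand B → N g B
step 8: stack=$ B g N  input=g $  — expand N → ε
step 9: stack=$ B g  input=g $  — match g
step 10: stack=$ B  input=$  — expand B → ε
Accept reached after 10 steps.

10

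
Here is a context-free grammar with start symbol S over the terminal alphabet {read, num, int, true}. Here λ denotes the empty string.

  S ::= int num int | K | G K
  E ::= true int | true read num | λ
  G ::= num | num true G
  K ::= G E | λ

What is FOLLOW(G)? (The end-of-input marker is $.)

FIRST(E) = {λ, true}
FIRST(G) = {num}
FIRST(K) = {λ, num}  (via G E)
FIRST(S) = {λ, int, num}  (via K, G K)
FOLLOW(S) includes $ since S is the start symbol.
FOLLOW(S): S appears on no right-hand side. Thus FOLLOW(S) = {$}.
FOLLOW(K): in S::=K, the suffix after K is empty, so FOLLOW(K) ⊇ FOLLOW(S) = {$}; in S::=G K, the suffix after K is empty, so FOLLOW(K) ⊇ FOLLOW(S) = {$}. Thus FOLLOW(K) = {$}.
FOLLOW(E): in K::=G E, the suffix after E is empty, so FOLLOW(E) ⊇ FOLLOW(K) = {$}. Thus FOLLOW(E) = {$}.
FOLLOW(G): in S::=G K, G is followed by K with FIRST {λ, num}; in S::=G K, the suffix after G is nullable, so FOLLOW(G) ⊇ FOLLOW(S) = {$}; in G::=num true G, the suffix after G is empty (adds nothing new); in K::=G E, G is followed by E with FIRST {λ, true}; in K::=G E, the suffix after G is nullable, so FOLLOW(G) ⊇ FOLLOW(K) = {$}. Thus FOLLOW(G) = {$, num, true}.

{$, num, true}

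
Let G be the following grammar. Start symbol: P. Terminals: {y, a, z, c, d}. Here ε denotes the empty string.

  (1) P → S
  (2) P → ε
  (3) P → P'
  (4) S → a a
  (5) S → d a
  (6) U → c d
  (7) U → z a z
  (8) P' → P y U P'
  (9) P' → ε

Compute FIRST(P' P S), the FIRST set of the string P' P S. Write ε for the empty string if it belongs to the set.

{a, d, y}

FIRST(S): from S→a a we get {a}; from S→d a we get {d}. So FIRST(S) = {a, d}.
FIRST(U): from U→c d we get {c}; from U→z a z we get {z}. So FIRST(U) = {c, z}.
FIRST(P): from P→S we get {a, d}; from P→ε we get {ε}; from P→P' we get {ε, a, d, y}. So FIRST(P) = {ε, a, d, y}.
FIRST(P'): from P'→P y U P' we get {a, d, y}; from P'→ε we get {ε}. So FIRST(P') = {ε, a, d, y}.
FIRST(P' P S): take FIRST of each symbol in turn, carrying on past any symbol whose FIRST contains ε; result {a, d, y}.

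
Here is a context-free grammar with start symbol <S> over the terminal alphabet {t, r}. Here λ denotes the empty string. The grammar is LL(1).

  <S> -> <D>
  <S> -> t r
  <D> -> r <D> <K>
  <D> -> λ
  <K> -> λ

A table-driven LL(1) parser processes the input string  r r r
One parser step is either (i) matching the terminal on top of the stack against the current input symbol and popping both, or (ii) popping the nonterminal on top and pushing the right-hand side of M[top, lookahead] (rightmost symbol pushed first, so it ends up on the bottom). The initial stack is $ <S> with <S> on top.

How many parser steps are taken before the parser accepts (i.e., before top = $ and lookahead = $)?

step 1: stack=$ <S>  input=r r r $  — expand <S> -> <D>
step 2: stack=$ <D>  input=r r r $  — expand <D> -> r <D> <K>
step 3: stack=$ <K> <D> r  input=r r r $  — match r
step 4: stack=$ <K> <D>  input=r r $  — expand <D> -> r <D> <K>
step 5: stack=$ <K> <K> <D> r  input=r r $  — match r
step 6: stack=$ <K> <K> <D>  input=r $  — expand <D> -> r <D> <K>
step 7: stack=$ <K> <K> <K> <D> r  input=r $  — match r
step 8: stack=$ <K> <K> <K> <D>  input=$  — expand <D> -> λ
step 9: stack=$ <K> <K> <K>  input=$  — expand <K> -> λ
step 10: stack=$ <K> <K>  input=$  — expand <K> -> λ
step 11: stack=$ <K>  input=$  — expand <K> -> λ
Accept reached after 11 steps.

11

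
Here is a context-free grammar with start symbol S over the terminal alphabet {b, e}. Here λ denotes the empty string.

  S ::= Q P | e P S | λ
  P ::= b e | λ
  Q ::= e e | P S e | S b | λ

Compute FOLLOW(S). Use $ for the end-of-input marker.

{$, b, e}

FIRST(P) = {λ, b}
FIRST(S) = {λ, b, e}  (via Q P)
FIRST(Q) = {λ, b, e}  (via P S e, S b)
FOLLOW(S) includes $ since S is the start symbol.
FOLLOW(S): in S::=e P S, the suffix after S is empty (adds nothing new); in Q::=P S e, S is followed by e with FIRST {e}; in Q::=S b, S is followed by b with FIRST {b}. Thus FOLLOW(S) = {$, b, e}.
FOLLOW(P): in S::=Q P, the suffix after P is empty, so FOLLOW(P) ⊇ FOLLOW(S) = {$, b, e}; in S::=e P S, P is followed by S with FIRST {λ, b, e}; in S::=e P S, the suffix after P is nullable, so FOLLOW(P) ⊇ FOLLOW(S) = {$, b, e}; in Q::=P S e, P is followed by S e with FIRST {b, e}. Thus FOLLOW(P) = {$, b, e}.
FOLLOW(Q): in S::=Q P, Q is followed by P with FIRST {λ, b}; in S::=Q P, the suffix after Q is nullable, so FOLLOW(Q) ⊇ FOLLOW(S) = {$, b, e}. Thus FOLLOW(Q) = {$, b, e}.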